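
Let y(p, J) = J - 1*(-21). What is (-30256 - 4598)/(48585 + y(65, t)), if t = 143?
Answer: -34854/48749 ≈ -0.71497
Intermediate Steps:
y(p, J) = 21 + J (y(p, J) = J + 21 = 21 + J)
(-30256 - 4598)/(48585 + y(65, t)) = (-30256 - 4598)/(48585 + (21 + 143)) = -34854/(48585 + 164) = -34854/48749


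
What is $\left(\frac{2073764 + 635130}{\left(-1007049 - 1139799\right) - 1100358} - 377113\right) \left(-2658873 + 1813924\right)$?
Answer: $\frac{517348037494388114}{1623603} \approx 3.1864 \cdot 10^{11}$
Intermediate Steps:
$\left(\frac{2073764 + 635130}{\left(-1007049 - 1139799\right) - 1100358} - 377113\right) \left(-2658873 + 1813924\right) = \left(\frac{2708894}{-2146848 - 1100358} - 377113\right) \left(-844949\right) = \left(\frac{2708894}{-3247206} - 377113\right) \left(-844949\right) = \left(2708894 \left(- \frac{1}{3247206}\right) - 377113\right) \left(-844949\right) = \left(- \frac{1354447}{1623603} - 377113\right) \left(-844949\right) = \left(- \frac{612283152586}{1623603}\right) \left(-844949\right) = \frac{517348037494388114}{1623603}$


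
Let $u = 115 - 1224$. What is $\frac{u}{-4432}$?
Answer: $\frac{1109}{4432} \approx 0.25023$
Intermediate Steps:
$u = -1109$ ($u = 115 - 1224 = -1109$)
$\frac{u}{-4432} = - \frac{1109}{-4432} = \left(-1109\right) \left(- \frac{1}{4432}\right) = \frac{1109}{4432}$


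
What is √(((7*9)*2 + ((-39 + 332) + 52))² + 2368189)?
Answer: √2590030 ≈ 1609.4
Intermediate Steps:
√(((7*9)*2 + ((-39 + 332) + 52))² + 2368189) = √((63*2 + (293 + 52))² + 2368189) = √((126 + 345)² + 2368189) = √(471² + 2368189) = √(221841 + 2368189) = √2590030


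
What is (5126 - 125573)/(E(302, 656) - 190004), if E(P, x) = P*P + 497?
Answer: 120447/98303 ≈ 1.2253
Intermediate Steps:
E(P, x) = 497 + P² (E(P, x) = P² + 497 = 497 + P²)
(5126 - 125573)/(E(302, 656) - 190004) = (5126 - 125573)/((497 + 302²) - 190004) = -120447/((497 + 91204) - 190004) = -120447/(91701 - 190004) = -120447/(-98303) = -120447*(-1/98303) = 120447/98303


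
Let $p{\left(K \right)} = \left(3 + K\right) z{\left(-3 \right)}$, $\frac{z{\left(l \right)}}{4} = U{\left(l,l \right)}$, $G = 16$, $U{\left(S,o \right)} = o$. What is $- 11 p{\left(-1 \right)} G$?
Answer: $4224$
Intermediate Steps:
$z{\left(l \right)} = 4 l$
$p{\left(K \right)} = -36 - 12 K$ ($p{\left(K \right)} = \left(3 + K\right) 4 \left(-3\right) = \left(3 + K\right) \left(-12\right) = -36 - 12 K$)
$- 11 p{\left(-1 \right)} G = - 11 \left(-36 - -12\right) 16 = - 11 \left(-36 + 12\right) 16 = \left(-11\right) \left(-24\right) 16 = 264 \cdot 16 = 4224$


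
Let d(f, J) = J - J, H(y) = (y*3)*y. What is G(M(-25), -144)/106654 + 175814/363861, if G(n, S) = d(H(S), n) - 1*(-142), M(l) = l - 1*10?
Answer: 9401467309/19403615547 ≈ 0.48452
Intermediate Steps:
H(y) = 3*y² (H(y) = (3*y)*y = 3*y²)
M(l) = -10 + l (M(l) = l - 10 = -10 + l)
d(f, J) = 0
G(n, S) = 142 (G(n, S) = 0 - 1*(-142) = 0 + 142 = 142)
G(M(-25), -144)/106654 + 175814/363861 = 142/106654 + 175814/363861 = 142*(1/106654) + 175814*(1/363861) = 71/53327 + 175814/363861 = 9401467309/19403615547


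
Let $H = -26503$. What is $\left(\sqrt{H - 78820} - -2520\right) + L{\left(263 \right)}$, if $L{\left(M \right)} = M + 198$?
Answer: $2981 + i \sqrt{105323} \approx 2981.0 + 324.54 i$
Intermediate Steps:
$L{\left(M \right)} = 198 + M$
$\left(\sqrt{H - 78820} - -2520\right) + L{\left(263 \right)} = \left(\sqrt{-26503 - 78820} - -2520\right) + \left(198 + 263\right) = \left(\sqrt{-105323} + 2520\right) + 461 = \left(i \sqrt{105323} + 2520\right) + 461 = \left(2520 + i \sqrt{105323}\right) + 461 = 2981 + i \sqrt{105323}$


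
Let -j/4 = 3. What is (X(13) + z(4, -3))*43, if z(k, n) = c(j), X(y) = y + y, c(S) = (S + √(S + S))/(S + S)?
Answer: 2279/2 - 43*I*√6/12 ≈ 1139.5 - 8.7773*I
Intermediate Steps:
j = -12 (j = -4*3 = -12)
c(S) = (S + √2*√S)/(2*S) (c(S) = (S + √(2*S))/((2*S)) = (S + √2*√S)*(1/(2*S)) = (S + √2*√S)/(2*S))
X(y) = 2*y
z(k, n) = ½ - I*√6/12 (z(k, n) = ½ + √2/(2*√(-12)) = ½ + √2*(-I*√3/6)/2 = ½ - I*√6/12)
(X(13) + z(4, -3))*43 = (2*13 + (½ - I*√6/12))*43 = (26 + (½ - I*√6/12))*43 = (53/2 - I*√6/12)*43 = 2279/2 - 43*I*√6/12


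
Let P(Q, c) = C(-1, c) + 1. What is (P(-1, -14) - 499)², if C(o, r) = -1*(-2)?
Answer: 246016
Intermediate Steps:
C(o, r) = 2
P(Q, c) = 3 (P(Q, c) = 2 + 1 = 3)
(P(-1, -14) - 499)² = (3 - 499)² = (-496)² = 246016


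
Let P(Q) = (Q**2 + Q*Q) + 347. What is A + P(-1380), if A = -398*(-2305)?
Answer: 4726537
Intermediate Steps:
A = 917390
P(Q) = 347 + 2*Q**2 (P(Q) = (Q**2 + Q**2) + 347 = 2*Q**2 + 347 = 347 + 2*Q**2)
A + P(-1380) = 917390 + (347 + 2*(-1380)**2) = 917390 + (347 + 2*1904400) = 917390 + (347 + 3808800) = 917390 + 3809147 = 4726537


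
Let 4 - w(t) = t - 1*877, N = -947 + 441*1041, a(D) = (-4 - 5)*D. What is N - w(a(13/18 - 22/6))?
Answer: 914559/2 ≈ 4.5728e+5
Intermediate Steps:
a(D) = -9*D
N = 458134 (N = -947 + 459081 = 458134)
w(t) = 881 - t (w(t) = 4 - (t - 1*877) = 4 - (t - 877) = 4 - (-877 + t) = 4 + (877 - t) = 881 - t)
N - w(a(13/18 - 22/6)) = 458134 - (881 - (-9)*(13/18 - 22/6)) = 458134 - (881 - (-9)*(13*(1/18) - 22*1/6)) = 458134 - (881 - (-9)*(13/18 - 11/3)) = 458134 - (881 - (-9)*(-53)/18) = 458134 - (881 - 1*53/2) = 458134 - (881 - 53/2) = 458134 - 1*1709/2 = 458134 - 1709/2 = 914559/2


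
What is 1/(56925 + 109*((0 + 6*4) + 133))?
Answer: 1/74038 ≈ 1.3507e-5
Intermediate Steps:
1/(56925 + 109*((0 + 6*4) + 133)) = 1/(56925 + 109*((0 + 24) + 133)) = 1/(56925 + 109*(24 + 133)) = 1/(56925 + 109*157) = 1/(56925 + 17113) = 1/74038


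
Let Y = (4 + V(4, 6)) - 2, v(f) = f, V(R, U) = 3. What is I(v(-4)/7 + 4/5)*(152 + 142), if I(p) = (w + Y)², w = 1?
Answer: 10584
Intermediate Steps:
Y = 5 (Y = (4 + 3) - 2 = 7 - 2 = 5)
I(p) = 36 (I(p) = (1 + 5)² = 6² = 36)
I(v(-4)/7 + 4/5)*(152 + 142) = 36*(152 + 142) = 36*294 = 10584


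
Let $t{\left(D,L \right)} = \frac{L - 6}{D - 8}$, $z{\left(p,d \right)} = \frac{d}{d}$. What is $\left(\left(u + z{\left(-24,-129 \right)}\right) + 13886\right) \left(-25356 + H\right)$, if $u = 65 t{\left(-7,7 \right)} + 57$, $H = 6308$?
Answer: $- \frac{796568312}{3} \approx -2.6552 \cdot 10^{8}$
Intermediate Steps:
$z{\left(p,d \right)} = 1$
$t{\left(D,L \right)} = \frac{-6 + L}{-8 + D}$
$u = \frac{158}{3}$ ($u = 65 \frac{-6 + 7}{-8 - 7} + 57 = 65 \frac{1}{-15} \cdot 1 + 57 = 65 \left(\left(- \frac{1}{15}\right) 1\right) + 57 = 65 \left(- \frac{1}{15}\right) + 57 = - \frac{13}{3} + 57 = \frac{158}{3} \approx 52.667$)
$\left(\left(u + z{\left(-24,-129 \right)}\right) + 13886\right) \left(-25356 + H\right) = \left(\left(\frac{158}{3} + 1\right) + 13886\right) \left(-25356 + 6308\right) = \left(\frac{161}{3} + 13886\right) \left(-19048\right) = \frac{41819}{3} \left(-19048\right) = - \frac{796568312}{3}$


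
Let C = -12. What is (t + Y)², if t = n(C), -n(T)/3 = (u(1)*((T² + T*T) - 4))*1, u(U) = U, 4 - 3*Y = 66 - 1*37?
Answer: 6661561/9 ≈ 7.4017e+5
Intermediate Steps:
Y = -25/3 (Y = 4/3 - (66 - 1*37)/3 = 4/3 - (66 - 37)/3 = 4/3 - ⅓*29 = 4/3 - 29/3 = -25/3 ≈ -8.3333)
n(T) = 12 - 6*T² (n(T) = -3*1*((T² + T*T) - 4) = -3*1*((T² + T²) - 4) = -3*1*(2*T² - 4) = -3*1*(-4 + 2*T²) = -3*(-4 + 2*T²) = 12 - 6*T²)
t = -852 (t = 12 - 6*(-12)² = 12 - 6*144 = 12 - 864 = -852)
(t + Y)² = (-852 - 25/3)² = (-2581/3)² = 6661561/9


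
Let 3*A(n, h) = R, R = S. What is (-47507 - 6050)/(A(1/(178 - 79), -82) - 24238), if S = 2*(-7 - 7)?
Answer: 160671/72742 ≈ 2.2088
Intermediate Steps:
S = -28 (S = 2*(-14) = -28)
R = -28
A(n, h) = -28/3 (A(n, h) = (1/3)*(-28) = -28/3)
(-47507 - 6050)/(A(1/(178 - 79), -82) - 24238) = (-47507 - 6050)/(-28/3 - 24238) = -53557/(-72742/3) = -53557*(-3/72742) = 160671/72742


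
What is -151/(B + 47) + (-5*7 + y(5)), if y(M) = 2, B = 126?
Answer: -5860/173 ≈ -33.873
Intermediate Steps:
-151/(B + 47) + (-5*7 + y(5)) = -151/(126 + 47) + (-5*7 + 2) = -151/173 + (-35 + 2) = -151*1/173 - 33 = -151/173 - 33 = -5860/173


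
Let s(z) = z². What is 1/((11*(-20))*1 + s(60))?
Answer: 1/3380 ≈ 0.00029586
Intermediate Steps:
1/((11*(-20))*1 + s(60)) = 1/((11*(-20))*1 + 60²) = 1/(-220*1 + 3600) = 1/(-220 + 3600) = 1/3380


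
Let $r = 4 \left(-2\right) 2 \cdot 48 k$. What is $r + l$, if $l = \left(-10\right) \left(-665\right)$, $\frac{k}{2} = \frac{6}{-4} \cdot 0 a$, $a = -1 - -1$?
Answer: $6650$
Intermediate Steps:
$a = 0$ ($a = -1 + 1 = 0$)
$k = 0$ ($k = 2 \frac{6}{-4} \cdot 0 \cdot 0 = 2 \cdot 6 \left(- \frac{1}{4}\right) 0 \cdot 0 = 2 \left(- \frac{3}{2}\right) 0 \cdot 0 = 2 \cdot 0 \cdot 0 = 2 \cdot 0 = 0$)
$r = 0$ ($r = 4 \left(-2\right) 2 \cdot 48 \cdot 0 = \left(-8\right) 2 \cdot 48 \cdot 0 = \left(-16\right) 48 \cdot 0 = \left(-768\right) 0 = 0$)
$l = 6650$
$r + l = 0 + 6650 = 6650$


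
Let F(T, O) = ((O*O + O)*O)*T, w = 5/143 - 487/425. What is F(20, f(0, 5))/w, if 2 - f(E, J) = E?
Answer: -3646500/16879 ≈ -216.04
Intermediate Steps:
f(E, J) = 2 - E
w = -67516/60775 (w = 5*(1/143) - 487*1/425 = 5/143 - 487/425 = -67516/60775 ≈ -1.1109)
F(T, O) = O*T*(O + O**2) (F(T, O) = ((O**2 + O)*O)*T = ((O + O**2)*O)*T = (O*(O + O**2))*T = O*T*(O + O**2))
F(20, f(0, 5))/w = (20*(2 - 1*0)**2*(1 + (2 - 1*0)))/(-67516/60775) = (20*(2 + 0)**2*(1 + (2 + 0)))*(-60775/67516) = (20*2**2*(1 + 2))*(-60775/67516) = (20*4*3)*(-60775/67516) = 240*(-60775/67516) = -3646500/16879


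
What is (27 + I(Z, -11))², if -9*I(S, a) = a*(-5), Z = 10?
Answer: 35344/81 ≈ 436.35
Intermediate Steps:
I(S, a) = 5*a/9 (I(S, a) = -a*(-5)/9 = -(-5)*a/9 = 5*a/9)
(27 + I(Z, -11))² = (27 + (5/9)*(-11))² = (27 - 55/9)² = (188/9)² = 35344/81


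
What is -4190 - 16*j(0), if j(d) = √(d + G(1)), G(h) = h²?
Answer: -4206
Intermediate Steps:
j(d) = √(1 + d) (j(d) = √(d + 1²) = √(d + 1) = √(1 + d))
-4190 - 16*j(0) = -4190 - 16*√(1 + 0) = -4190 - 16*√1 = -4190 - 16 = -4206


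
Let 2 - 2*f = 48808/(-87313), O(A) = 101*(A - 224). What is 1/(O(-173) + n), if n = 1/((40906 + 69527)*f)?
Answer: -12337243461/494686450968404 ≈ -2.4940e-5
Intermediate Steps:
O(A) = -22624 + 101*A (O(A) = 101*(-224 + A) = -22624 + 101*A)
f = 111717/87313 (f = 1 - 24404/(-87313) = 1 - 24404*(-1)/87313 = 1 - 1/2*(-48808/87313) = 1 + 24404/87313 = 111717/87313 ≈ 1.2795)
n = 87313/12337243461 (n = 1/((40906 + 69527)*(111717/87313)) = (87313/111717)/110433 = (1/110433)*(87313/111717) = 87313/12337243461 ≈ 7.0772e-6)
1/(O(-173) + n) = 1/((-22624 + 101*(-173)) + 87313/12337243461) = 1/((-22624 - 17473) + 87313/12337243461) = 1/(-40097 + 87313/12337243461) = 1/(-494686450968404/12337243461) = -12337243461/494686450968404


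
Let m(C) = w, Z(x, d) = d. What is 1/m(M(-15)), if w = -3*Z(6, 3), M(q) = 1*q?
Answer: -⅑ ≈ -0.11111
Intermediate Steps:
M(q) = q
w = -9 (w = -3*3 = -9)
m(C) = -9
1/m(M(-15)) = 1/(-9) = -⅑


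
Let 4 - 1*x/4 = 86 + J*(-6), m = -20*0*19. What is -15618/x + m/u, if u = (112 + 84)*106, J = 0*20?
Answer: 7809/164 ≈ 47.616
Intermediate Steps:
J = 0
m = 0 (m = 0*19 = 0)
x = -328 (x = 16 - 4*(86 + 0*(-6)) = 16 - 4*(86 + 0) = 16 - 4*86 = 16 - 344 = -328)
u = 20776 (u = 196*106 = 20776)
-15618/x + m/u = -15618/(-328) + 0/20776 = -15618*(-1/328) + 0*(1/20776) = 7809/164 + 0 = 7809/164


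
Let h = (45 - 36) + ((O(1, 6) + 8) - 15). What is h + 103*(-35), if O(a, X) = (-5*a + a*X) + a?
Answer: -3601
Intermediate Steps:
O(a, X) = -4*a + X*a (O(a, X) = (-5*a + X*a) + a = -4*a + X*a)
h = 4 (h = (45 - 36) + ((1*(-4 + 6) + 8) - 15) = 9 + ((1*2 + 8) - 15) = 9 + ((2 + 8) - 15) = 9 + (10 - 15) = 9 - 5 = 4)
h + 103*(-35) = 4 + 103*(-35) = 4 - 3605 = -3601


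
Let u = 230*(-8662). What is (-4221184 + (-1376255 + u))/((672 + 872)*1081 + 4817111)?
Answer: -7589699/6486175 ≈ -1.1701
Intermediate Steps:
u = -1992260
(-4221184 + (-1376255 + u))/((672 + 872)*1081 + 4817111) = (-4221184 + (-1376255 - 1992260))/((672 + 872)*1081 + 4817111) = (-4221184 - 3368515)/(1544*1081 + 4817111) = -7589699/(1669064 + 4817111) = -7589699/6486175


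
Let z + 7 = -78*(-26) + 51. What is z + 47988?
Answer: 50060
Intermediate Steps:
z = 2072 (z = -7 + (-78*(-26) + 51) = -7 + (2028 + 51) = -7 + 2079 = 2072)
z + 47988 = 2072 + 47988 = 50060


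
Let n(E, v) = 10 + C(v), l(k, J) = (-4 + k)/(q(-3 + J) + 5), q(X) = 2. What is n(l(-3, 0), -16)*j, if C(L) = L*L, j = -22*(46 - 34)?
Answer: -70224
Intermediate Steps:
j = -264 (j = -22*12 = -264)
C(L) = L²
l(k, J) = -4/7 + k/7 (l(k, J) = (-4 + k)/(2 + 5) = (-4 + k)/7 = (-4 + k)*(⅐) = -4/7 + k/7)
n(E, v) = 10 + v²
n(l(-3, 0), -16)*j = (10 + (-16)²)*(-264) = (10 + 256)*(-264) = 266*(-264) = -70224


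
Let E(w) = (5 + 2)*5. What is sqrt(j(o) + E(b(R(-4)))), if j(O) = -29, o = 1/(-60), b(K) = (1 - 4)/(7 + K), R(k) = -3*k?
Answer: sqrt(6) ≈ 2.4495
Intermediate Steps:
b(K) = -3/(7 + K)
o = -1/60 ≈ -0.016667
E(w) = 35 (E(w) = 7*5 = 35)
sqrt(j(o) + E(b(R(-4)))) = sqrt(-29 + 35) = sqrt(6)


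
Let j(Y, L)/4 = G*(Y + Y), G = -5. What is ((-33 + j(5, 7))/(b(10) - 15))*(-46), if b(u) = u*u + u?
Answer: 10718/95 ≈ 112.82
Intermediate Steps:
j(Y, L) = -40*Y (j(Y, L) = 4*(-5*(Y + Y)) = 4*(-10*Y) = -40*Y)
b(u) = u + u² (b(u) = u² + u = u + u²)
((-33 + j(5, 7))/(b(10) - 15))*(-46) = ((-33 - 40*5)/(10*(1 + 10) - 15))*(-46) = ((-33 - 200)/(10*11 - 15))*(-46) = -233/(110 - 15)*(-46) = -233/95*(-46) = 10718/95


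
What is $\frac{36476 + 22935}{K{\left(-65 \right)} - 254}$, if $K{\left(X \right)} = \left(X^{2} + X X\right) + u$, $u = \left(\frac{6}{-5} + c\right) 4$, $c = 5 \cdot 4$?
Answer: $\frac{297055}{41356} \approx 7.1829$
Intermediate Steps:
$c = 20$
$u = \frac{376}{5}$ ($u = \left(\frac{6}{-5} + 20\right) 4 = \left(6 \left(- \frac{1}{5}\right) + 20\right) 4 = \left(- \frac{6}{5} + 20\right) 4 = \frac{94}{5} \cdot 4 = \frac{376}{5} \approx 75.2$)
$K{\left(X \right)} = \frac{376}{5} + 2 X^{2}$ ($K{\left(X \right)} = \left(X^{2} + X X\right) + \frac{376}{5} = \left(X^{2} + X^{2}\right) + \frac{376}{5} = 2 X^{2} + \frac{376}{5} = \frac{376}{5} + 2 X^{2}$)
$\frac{36476 + 22935}{K{\left(-65 \right)} - 254} = \frac{36476 + 22935}{\left(\frac{376}{5} + 2 \left(-65\right)^{2}\right) - 254} = \frac{59411}{\left(\frac{376}{5} + 2 \cdot 4225\right) - 254} = \frac{59411}{\left(\frac{376}{5} + 8450\right) - 254} = \frac{59411}{\frac{42626}{5} - 254} = \frac{59411}{\frac{41356}{5}} = 59411 \cdot \frac{5}{41356} = \frac{297055}{41356}$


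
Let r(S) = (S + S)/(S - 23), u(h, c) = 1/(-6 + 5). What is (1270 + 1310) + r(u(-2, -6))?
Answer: 30961/12 ≈ 2580.1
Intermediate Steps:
u(h, c) = -1 (u(h, c) = 1/(-1) = -1)
r(S) = 2*S/(-23 + S) (r(S) = (2*S)/(-23 + S) = 2*S/(-23 + S))
(1270 + 1310) + r(u(-2, -6)) = (1270 + 1310) + 2*(-1)/(-23 - 1) = 2580 + 2*(-1)/(-24) = 2580 + 2*(-1)*(-1/24) = 2580 + 1/12 = 30961/12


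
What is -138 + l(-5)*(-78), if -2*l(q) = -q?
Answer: 57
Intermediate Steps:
l(q) = q/2 (l(q) = -(-1)*q/2 = q/2)
-138 + l(-5)*(-78) = -138 + ((1/2)*(-5))*(-78) = -138 - 5/2*(-78) = -138 + 195 = 57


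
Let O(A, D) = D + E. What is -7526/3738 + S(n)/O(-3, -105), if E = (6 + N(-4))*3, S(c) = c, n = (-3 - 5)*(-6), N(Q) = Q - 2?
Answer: -23087/9345 ≈ -2.4705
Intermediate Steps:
N(Q) = -2 + Q
n = 48 (n = -8*(-6) = 48)
E = 0 (E = (6 + (-2 - 4))*3 = (6 - 6)*3 = 0*3 = 0)
O(A, D) = D (O(A, D) = D + 0 = D)
-7526/3738 + S(n)/O(-3, -105) = -7526/3738 + 48/(-105) = -7526*1/3738 + 48*(-1/105) = -3763/1869 - 16/35 = -23087/9345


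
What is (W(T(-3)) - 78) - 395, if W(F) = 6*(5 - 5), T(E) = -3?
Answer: -473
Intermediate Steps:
W(F) = 0 (W(F) = 6*0 = 0)
(W(T(-3)) - 78) - 395 = (0 - 78) - 395 = -78 - 395 = -473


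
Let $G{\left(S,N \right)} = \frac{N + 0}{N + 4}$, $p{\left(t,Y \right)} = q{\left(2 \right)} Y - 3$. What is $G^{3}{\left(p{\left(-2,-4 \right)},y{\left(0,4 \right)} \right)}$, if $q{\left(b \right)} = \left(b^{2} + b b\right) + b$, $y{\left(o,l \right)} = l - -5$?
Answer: $\frac{729}{2197} \approx 0.33182$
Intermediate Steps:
$y{\left(o,l \right)} = 5 + l$ ($y{\left(o,l \right)} = l + 5 = 5 + l$)
$q{\left(b \right)} = b + 2 b^{2}$ ($q{\left(b \right)} = \left(b^{2} + b^{2}\right) + b = 2 b^{2} + b = b + 2 b^{2}$)
$p{\left(t,Y \right)} = -3 + 10 Y$ ($p{\left(t,Y \right)} = 2 \left(1 + 2 \cdot 2\right) Y - 3 = 2 \left(1 + 4\right) Y - 3 = 2 \cdot 5 Y - 3 = 10 Y - 3 = -3 + 10 Y$)
$G{\left(S,N \right)} = \frac{N}{4 + N}$
$G^{3}{\left(p{\left(-2,-4 \right)},y{\left(0,4 \right)} \right)} = \left(\frac{5 + 4}{4 + \left(5 + 4\right)}\right)^{3} = \left(\frac{9}{4 + 9}\right)^{3} = \left(\frac{9}{13}\right)^{3} = \frac{729}{2197}$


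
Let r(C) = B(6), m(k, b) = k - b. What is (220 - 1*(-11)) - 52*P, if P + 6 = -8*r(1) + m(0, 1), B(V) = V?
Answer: 3091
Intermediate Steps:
r(C) = 6
P = -55 (P = -6 + (-8*6 + (0 - 1*1)) = -6 + (-48 + (0 - 1)) = -6 + (-48 - 1) = -6 - 49 = -55)
(220 - 1*(-11)) - 52*P = (220 - 1*(-11)) - 52*(-55) = (220 + 11) + 2860 = 231 + 2860 = 3091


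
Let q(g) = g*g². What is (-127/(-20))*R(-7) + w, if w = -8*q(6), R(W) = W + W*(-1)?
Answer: -1728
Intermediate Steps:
q(g) = g³
R(W) = 0 (R(W) = W - W = 0)
w = -1728 (w = -8*6³ = -8*216 = -1728)
(-127/(-20))*R(-7) + w = -127/(-20)*0 - 1728 = -127*(-1/20)*0 - 1728 = (127/20)*0 - 1728 = 0 - 1728 = -1728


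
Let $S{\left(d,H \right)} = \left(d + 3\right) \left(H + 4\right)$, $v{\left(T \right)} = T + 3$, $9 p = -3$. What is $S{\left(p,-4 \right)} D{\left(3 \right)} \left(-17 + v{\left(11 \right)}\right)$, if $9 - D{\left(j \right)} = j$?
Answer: $0$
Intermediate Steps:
$p = - \frac{1}{3}$ ($p = \frac{1}{9} \left(-3\right) = - \frac{1}{3} \approx -0.33333$)
$D{\left(j \right)} = 9 - j$
$v{\left(T \right)} = 3 + T$
$S{\left(d,H \right)} = \left(3 + d\right) \left(4 + H\right)$
$S{\left(p,-4 \right)} D{\left(3 \right)} \left(-17 + v{\left(11 \right)}\right) = \left(12 + 3 \left(-4\right) + 4 \left(- \frac{1}{3}\right) - - \frac{4}{3}\right) \left(9 - 3\right) \left(-17 + \left(3 + 11\right)\right) = \left(12 - 12 - \frac{4}{3} + \frac{4}{3}\right) \left(9 - 3\right) \left(-17 + 14\right) = 0 \cdot 6 \left(-3\right) = 0 \left(-3\right) = 0$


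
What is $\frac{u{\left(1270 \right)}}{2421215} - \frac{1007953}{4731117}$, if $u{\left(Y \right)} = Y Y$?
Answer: $\frac{1038069537281}{2291010289431} \approx 0.45311$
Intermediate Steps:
$u{\left(Y \right)} = Y^{2}$
$\frac{u{\left(1270 \right)}}{2421215} - \frac{1007953}{4731117} = \frac{1270^{2}}{2421215} - \frac{1007953}{4731117} = 1612900 \cdot \frac{1}{2421215} - \frac{1007953}{4731117} = \frac{322580}{484243} - \frac{1007953}{4731117} = \frac{1038069537281}{2291010289431}$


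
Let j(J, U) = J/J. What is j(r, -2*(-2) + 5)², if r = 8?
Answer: 1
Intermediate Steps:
j(J, U) = 1
j(r, -2*(-2) + 5)² = 1² = 1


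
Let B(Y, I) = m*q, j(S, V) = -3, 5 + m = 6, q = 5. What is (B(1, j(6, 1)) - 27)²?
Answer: 484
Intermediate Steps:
m = 1 (m = -5 + 6 = 1)
B(Y, I) = 5 (B(Y, I) = 1*5 = 5)
(B(1, j(6, 1)) - 27)² = (5 - 27)² = (-22)² = 484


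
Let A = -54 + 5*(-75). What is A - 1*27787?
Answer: -28216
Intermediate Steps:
A = -429 (A = -54 - 375 = -429)
A - 1*27787 = -429 - 1*27787 = -429 - 27787 = -28216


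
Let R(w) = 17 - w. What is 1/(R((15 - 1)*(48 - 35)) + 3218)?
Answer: 1/3053 ≈ 0.00032755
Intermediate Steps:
1/(R((15 - 1)*(48 - 35)) + 3218) = 1/((17 - (15 - 1)*(48 - 35)) + 3218) = 1/((17 - 14*13) + 3218) = 1/((17 - 1*182) + 3218) = 1/((17 - 182) + 3218) = 1/(-165 + 3218) = 1/3053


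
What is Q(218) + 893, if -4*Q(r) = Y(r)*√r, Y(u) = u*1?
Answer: 893 - 109*√218/2 ≈ 88.317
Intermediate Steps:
Y(u) = u
Q(r) = -r^(3/2)/4 (Q(r) = -r*√r/4 = -r^(3/2)/4)
Q(218) + 893 = -109*√218/2 + 893 = 893 - 109*√218/2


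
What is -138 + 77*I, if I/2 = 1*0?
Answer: -138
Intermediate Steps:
I = 0 (I = 2*(1*0) = 2*0 = 0)
-138 + 77*I = -138 + 77*0 = -138 + 0 = -138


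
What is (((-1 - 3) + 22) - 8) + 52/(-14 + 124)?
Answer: 576/55 ≈ 10.473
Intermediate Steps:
(((-1 - 3) + 22) - 8) + 52/(-14 + 124) = ((-4 + 22) - 8) + 52/110 = (18 - 8) + (1/110)*52 = 10 + 26/55 = 576/55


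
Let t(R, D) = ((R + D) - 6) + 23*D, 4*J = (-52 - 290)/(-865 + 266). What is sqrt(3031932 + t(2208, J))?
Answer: 21*sqrt(2468597602)/599 ≈ 1741.9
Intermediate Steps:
J = 171/1198 (J = ((-52 - 290)/(-865 + 266))/4 = (-342/(-599))/4 = (-342*(-1/599))/4 = (1/4)*(342/599) = 171/1198 ≈ 0.14274)
t(R, D) = -6 + R + 24*D (t(R, D) = ((D + R) - 6) + 23*D = (-6 + D + R) + 23*D = -6 + R + 24*D)
sqrt(3031932 + t(2208, J)) = sqrt(3031932 + (-6 + 2208 + 24*(171/1198))) = sqrt(3031932 + (-6 + 2208 + 2052/599)) = sqrt(3031932 + 1321050/599) = sqrt(1817448318/599) = 21*sqrt(2468597602)/599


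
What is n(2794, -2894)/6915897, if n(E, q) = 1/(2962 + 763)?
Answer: 1/25761716325 ≈ 3.8817e-11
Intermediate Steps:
n(E, q) = 1/3725
n(2794, -2894)/6915897 = (1/3725)/6915897 = (1/3725)*(1/6915897) = 1/25761716325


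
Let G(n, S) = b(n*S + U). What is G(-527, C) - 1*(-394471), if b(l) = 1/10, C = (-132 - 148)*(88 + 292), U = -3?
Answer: 3944711/10 ≈ 3.9447e+5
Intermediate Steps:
C = -106400 (C = -280*380 = -106400)
b(l) = ⅒
G(n, S) = ⅒
G(-527, C) - 1*(-394471) = ⅒ - 1*(-394471) = ⅒ + 394471 = 3944711/10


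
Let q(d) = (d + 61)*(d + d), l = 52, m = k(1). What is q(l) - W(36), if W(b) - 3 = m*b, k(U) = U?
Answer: 11713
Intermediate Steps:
m = 1
W(b) = 3 + b (W(b) = 3 + 1*b = 3 + b)
q(d) = 2*d*(61 + d) (q(d) = (61 + d)*(2*d) = 2*d*(61 + d))
q(l) - W(36) = 2*52*(61 + 52) - (3 + 36) = 2*52*113 - 1*39 = 11752 - 39 = 11713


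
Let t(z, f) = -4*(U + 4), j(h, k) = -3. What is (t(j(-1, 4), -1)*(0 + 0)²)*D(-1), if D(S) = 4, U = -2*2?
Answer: 0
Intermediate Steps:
U = -4
t(z, f) = 0 (t(z, f) = -4*(-4 + 4) = -4*0 = 0)
(t(j(-1, 4), -1)*(0 + 0)²)*D(-1) = (0*(0 + 0)²)*4 = (0*0²)*4 = (0*0)*4 = 0*4 = 0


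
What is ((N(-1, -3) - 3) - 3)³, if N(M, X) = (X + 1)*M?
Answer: -64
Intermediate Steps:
N(M, X) = M*(1 + X) (N(M, X) = (1 + X)*M = M*(1 + X))
((N(-1, -3) - 3) - 3)³ = ((-(1 - 3) - 3) - 3)³ = ((-1*(-2) - 3) - 3)³ = ((2 - 3) - 3)³ = (-1 - 3)³ = (-4)³ = -64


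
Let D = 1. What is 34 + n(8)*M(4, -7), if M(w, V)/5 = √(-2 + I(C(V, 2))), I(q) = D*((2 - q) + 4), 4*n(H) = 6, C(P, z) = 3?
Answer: 83/2 ≈ 41.500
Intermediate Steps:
n(H) = 3/2 (n(H) = (¼)*6 = 3/2)
I(q) = 6 - q (I(q) = 1*((2 - q) + 4) = 1*(6 - q) = 6 - q)
M(w, V) = 5 (M(w, V) = 5*√(-2 + (6 - 1*3)) = 5*√(-2 + (6 - 3)) = 5*√(-2 + 3) = 5*√1 = 5*1 = 5)
34 + n(8)*M(4, -7) = 34 + (3/2)*5 = 34 + 15/2 = 83/2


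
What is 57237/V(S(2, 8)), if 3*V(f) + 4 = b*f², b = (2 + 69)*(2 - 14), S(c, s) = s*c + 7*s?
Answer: -171711/4416772 ≈ -0.038877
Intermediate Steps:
S(c, s) = 7*s + c*s (S(c, s) = c*s + 7*s = 7*s + c*s)
b = -852 (b = 71*(-12) = -852)
V(f) = -4/3 - 284*f² (V(f) = -4/3 + (-852*f²)/3 = -4/3 - 284*f²)
57237/V(S(2, 8)) = 57237/(-4/3 - 284*64*(7 + 2)²) = 57237/(-4/3 - 284*(8*9)²) = 57237/(-4/3 - 284*72²) = 57237/(-4/3 - 284*5184) = 57237/(-4/3 - 1472256) = 57237/(-4416772/3) = 57237*(-3/4416772) = -171711/4416772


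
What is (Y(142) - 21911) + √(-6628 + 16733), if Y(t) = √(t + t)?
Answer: -21911 + √10105 + 2*√71 ≈ -21794.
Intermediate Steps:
Y(t) = √2*√t (Y(t) = √(2*t) = √2*√t)
(Y(142) - 21911) + √(-6628 + 16733) = (√2*√142 - 21911) + √(-6628 + 16733) = (2*√71 - 21911) + √10105 = (-21911 + 2*√71) + √10105 = -21911 + √10105 + 2*√71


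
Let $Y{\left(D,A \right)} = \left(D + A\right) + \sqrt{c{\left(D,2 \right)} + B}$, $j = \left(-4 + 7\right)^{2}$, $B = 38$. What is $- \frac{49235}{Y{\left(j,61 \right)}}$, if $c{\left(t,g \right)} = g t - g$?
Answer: $- \frac{1723225}{2423} + \frac{147705 \sqrt{6}}{4846} \approx -636.54$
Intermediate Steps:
$j = 9$ ($j = 3^{2} = 9$)
$c{\left(t,g \right)} = - g + g t$
$Y{\left(D,A \right)} = A + D + \sqrt{36 + 2 D}$ ($Y{\left(D,A \right)} = \left(D + A\right) + \sqrt{2 \left(-1 + D\right) + 38} = \left(A + D\right) + \sqrt{\left(-2 + 2 D\right) + 38} = \left(A + D\right) + \sqrt{36 + 2 D} = A + D + \sqrt{36 + 2 D}$)
$- \frac{49235}{Y{\left(j,61 \right)}} = - \frac{49235}{61 + 9 + \sqrt{36 + 2 \cdot 9}} = - \frac{49235}{61 + 9 + \sqrt{36 + 18}} = - \frac{49235}{61 + 9 + \sqrt{54}} = - \frac{49235}{61 + 9 + 3 \sqrt{6}} = - \frac{49235}{70 + 3 \sqrt{6}}$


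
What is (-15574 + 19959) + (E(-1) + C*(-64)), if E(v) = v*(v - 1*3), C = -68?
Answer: 8741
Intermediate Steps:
E(v) = v*(-3 + v) (E(v) = v*(v - 3) = v*(-3 + v))
(-15574 + 19959) + (E(-1) + C*(-64)) = (-15574 + 19959) + (-(-3 - 1) - 68*(-64)) = 4385 + (-1*(-4) + 4352) = 4385 + (4 + 4352) = 4385 + 4356 = 8741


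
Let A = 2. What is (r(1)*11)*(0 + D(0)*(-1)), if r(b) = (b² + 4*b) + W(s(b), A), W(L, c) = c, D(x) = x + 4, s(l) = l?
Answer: -308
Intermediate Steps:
D(x) = 4 + x
r(b) = 2 + b² + 4*b (r(b) = (b² + 4*b) + 2 = 2 + b² + 4*b)
(r(1)*11)*(0 + D(0)*(-1)) = ((2 + 1² + 4*1)*11)*(0 + (4 + 0)*(-1)) = ((2 + 1 + 4)*11)*(0 + 4*(-1)) = (7*11)*(0 - 4) = 77*(-4) = -308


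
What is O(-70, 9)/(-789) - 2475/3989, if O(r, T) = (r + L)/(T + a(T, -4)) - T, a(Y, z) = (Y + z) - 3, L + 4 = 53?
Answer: -7000615/11540177 ≈ -0.60663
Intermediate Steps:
L = 49 (L = -4 + 53 = 49)
a(Y, z) = -3 + Y + z
O(r, T) = -T + (49 + r)/(-7 + 2*T) (O(r, T) = (r + 49)/(T + (-3 + T - 4)) - T = (49 + r)/(T + (-7 + T)) - T = (49 + r)/(-7 + 2*T) - T = -T + (49 + r)/(-7 + 2*T))
O(-70, 9)/(-789) - 2475/3989 = ((49 - 70 - 1*9² + 9*(7 - 1*9))/(-7 + 2*9))/(-789) - 2475/3989 = ((49 - 70 - 1*81 + 9*(7 - 9))/(-7 + 18))*(-1/789) - 2475*1/3989 = ((49 - 70 - 81 + 9*(-2))/11)*(-1/789) - 2475/3989 = ((49 - 70 - 81 - 18)/11)*(-1/789) - 2475/3989 = ((1/11)*(-120))*(-1/789) - 2475/3989 = -120/11*(-1/789) - 2475/3989 = 40/2893 - 2475/3989 = -7000615/11540177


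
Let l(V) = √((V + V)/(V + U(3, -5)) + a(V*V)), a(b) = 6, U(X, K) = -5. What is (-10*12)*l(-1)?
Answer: -40*√57 ≈ -301.99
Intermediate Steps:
l(V) = √(6 + 2*V/(-5 + V)) (l(V) = √((V + V)/(V - 5) + 6) = √((2*V)/(-5 + V) + 6) = √(2*V/(-5 + V) + 6) = √(6 + 2*V/(-5 + V)))
(-10*12)*l(-1) = (-10*12)*(√2*√((-15 + 4*(-1))/(-5 - 1))) = -120*√2*√((-15 - 4)/(-6)) = -120*√2*√(-⅙*(-19)) = -120*√2*√(19/6) = -120*√2*√114/6 = -40*√57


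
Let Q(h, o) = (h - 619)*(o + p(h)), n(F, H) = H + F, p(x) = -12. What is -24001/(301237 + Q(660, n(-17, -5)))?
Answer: -24001/299843 ≈ -0.080045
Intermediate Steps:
n(F, H) = F + H
Q(h, o) = (-619 + h)*(-12 + o) (Q(h, o) = (h - 619)*(o - 12) = (-619 + h)*(-12 + o))
-24001/(301237 + Q(660, n(-17, -5))) = -24001/(301237 + (7428 - 619*(-17 - 5) - 12*660 + 660*(-17 - 5))) = -24001/(301237 + (7428 - 619*(-22) - 7920 + 660*(-22))) = -24001/(301237 + (7428 + 13618 - 7920 - 14520)) = -24001/(301237 - 1394) = -24001/299843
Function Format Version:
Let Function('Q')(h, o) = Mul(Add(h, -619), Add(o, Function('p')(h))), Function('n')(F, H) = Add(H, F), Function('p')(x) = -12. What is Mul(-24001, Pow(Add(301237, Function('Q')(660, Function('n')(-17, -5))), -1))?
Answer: Rational(-24001, 299843) ≈ -0.080045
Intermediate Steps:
Function('n')(F, H) = Add(F, H)
Function('Q')(h, o) = Mul(Add(-619, h), Add(-12, o)) (Function('Q')(h, o) = Mul(Add(h, -619), Add(o, -12)) = Mul(Add(-619, h), Add(-12, o)))
Mul(-24001, Pow(Add(301237, Function('Q')(660, Function('n')(-17, -5))), -1)) = Mul(-24001, Pow(Add(301237, Add(7428, Mul(-619, Add(-17, -5)), Mul(-12, 660), Mul(660, Add(-17, -5)))), -1)) = Mul(-24001, Pow(Add(301237, Add(7428, Mul(-619, -22), -7920, Mul(660, -22))), -1)) = Mul(-24001, Pow(Add(301237, Add(7428, 13618, -7920, -14520)), -1)) = Mul(-24001, Pow(Add(301237, -1394), -1)) = Mul(-24001, Pow(299843, -1)) = Mul(-24001, Rational(1, 299843)) = Rational(-24001, 299843)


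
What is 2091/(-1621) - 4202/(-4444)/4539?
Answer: -1916882287/1486259238 ≈ -1.2897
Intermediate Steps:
2091/(-1621) - 4202/(-4444)/4539 = 2091*(-1/1621) - 4202*(-1/4444)*(1/4539) = -2091/1621 + (191/202)*(1/4539) = -2091/1621 + 191/916878 = -1916882287/1486259238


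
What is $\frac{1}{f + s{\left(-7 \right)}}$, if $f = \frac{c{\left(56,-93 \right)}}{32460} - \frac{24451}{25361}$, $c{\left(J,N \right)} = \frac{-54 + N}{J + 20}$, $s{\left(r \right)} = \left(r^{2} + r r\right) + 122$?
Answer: $\frac{2979265360}{652565837913} \approx 0.0045655$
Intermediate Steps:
$s{\left(r \right)} = 122 + 2 r^{2}$ ($s{\left(r \right)} = \left(r^{2} + r^{2}\right) + 122 = 2 r^{2} + 122 = 122 + 2 r^{2}$)
$c{\left(J,N \right)} = \frac{-54 + N}{20 + J}$
$f = - \frac{2872541287}{2979265360}$ ($f = \frac{\frac{1}{20 + 56} \left(-54 - 93\right)}{32460} - \frac{24451}{25361} = \frac{1}{76} \left(-147\right) \frac{1}{32460} - \frac{3493}{3623} = \left(- \frac{147}{76}\right) \frac{1}{32460} - \frac{3493}{3623} = - \frac{49}{822320} - \frac{3493}{3623} = - \frac{2872541287}{2979265360} \approx -0.96418$)
$\frac{1}{f + s{\left(-7 \right)}} = \frac{1}{- \frac{2872541287}{2979265360} + \left(122 + 2 \left(-7\right)^{2}\right)} = \frac{1}{- \frac{2872541287}{2979265360} + \left(122 + 2 \cdot 49\right)} = \frac{1}{- \frac{2872541287}{2979265360} + \left(122 + 98\right)} = \frac{1}{- \frac{2872541287}{2979265360} + 220} = \frac{1}{\frac{652565837913}{2979265360}} = \frac{2979265360}{652565837913}$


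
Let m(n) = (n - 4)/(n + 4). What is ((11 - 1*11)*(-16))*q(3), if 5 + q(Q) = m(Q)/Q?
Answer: 0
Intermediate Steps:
m(n) = (-4 + n)/(4 + n)
q(Q) = -5 + (-4 + Q)/(Q*(4 + Q)) (q(Q) = -5 + ((-4 + Q)/(4 + Q))/Q = -5 + (-4 + Q)/(Q*(4 + Q)))
((11 - 1*11)*(-16))*q(3) = ((11 - 1*11)*(-16))*((-4 + 3 - 5*3*(4 + 3))/(3*(4 + 3))) = ((11 - 11)*(-16))*((⅓)*(-4 + 3 - 5*3*7)/7) = (0*(-16))*((⅓)*(⅐)*(-4 + 3 - 105)) = 0*((⅓)*(⅐)*(-106)) = 0*(-106/21) = 0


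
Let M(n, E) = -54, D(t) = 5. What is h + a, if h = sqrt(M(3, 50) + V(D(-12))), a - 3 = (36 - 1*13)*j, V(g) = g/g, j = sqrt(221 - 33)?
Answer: 3 + 46*sqrt(47) + I*sqrt(53) ≈ 318.36 + 7.2801*I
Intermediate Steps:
j = 2*sqrt(47) (j = sqrt(188) = 2*sqrt(47) ≈ 13.711)
V(g) = 1
a = 3 + 46*sqrt(47) (a = 3 + (36 - 1*13)*(2*sqrt(47)) = 3 + (36 - 13)*(2*sqrt(47)) = 3 + 23*(2*sqrt(47)) = 3 + 46*sqrt(47) ≈ 318.36)
h = I*sqrt(53) (h = sqrt(-54 + 1) = sqrt(-53) = I*sqrt(53) ≈ 7.2801*I)
h + a = I*sqrt(53) + (3 + 46*sqrt(47)) = 3 + 46*sqrt(47) + I*sqrt(53)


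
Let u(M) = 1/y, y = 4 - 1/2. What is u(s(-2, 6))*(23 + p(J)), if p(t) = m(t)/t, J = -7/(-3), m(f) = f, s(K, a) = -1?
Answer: 48/7 ≈ 6.8571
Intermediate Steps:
y = 7/2 (y = 4 - 1*½ = 4 - ½ = 7/2 ≈ 3.5000)
J = 7/3 (J = -7*(-⅓) = 7/3 ≈ 2.3333)
u(M) = 2/7 (u(M) = 1/(7/2) = 2/7)
p(t) = 1 (p(t) = t/t = 1)
u(s(-2, 6))*(23 + p(J)) = 2*(23 + 1)/7 = (2/7)*24 = 48/7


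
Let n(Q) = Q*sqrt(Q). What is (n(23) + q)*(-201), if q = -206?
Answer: 41406 - 4623*sqrt(23) ≈ 19235.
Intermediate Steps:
n(Q) = Q**(3/2)
(n(23) + q)*(-201) = (23**(3/2) - 206)*(-201) = (23*sqrt(23) - 206)*(-201) = (-206 + 23*sqrt(23))*(-201) = 41406 - 4623*sqrt(23)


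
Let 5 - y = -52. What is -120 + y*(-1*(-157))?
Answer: 8829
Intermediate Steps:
y = 57 (y = 5 - 1*(-52) = 5 + 52 = 57)
-120 + y*(-1*(-157)) = -120 + 57*(-1*(-157)) = -120 + 57*157 = -120 + 8949 = 8829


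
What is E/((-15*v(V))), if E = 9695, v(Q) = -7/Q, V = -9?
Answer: -831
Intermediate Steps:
E/((-15*v(V))) = 9695/((-(-105)/(-9))) = 9695/((-(-105)*(-1)/9)) = 9695/((-15*7/9)) = 9695/(-35/3) = 9695*(-3/35) = -831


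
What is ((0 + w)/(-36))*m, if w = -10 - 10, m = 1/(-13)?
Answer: -5/117 ≈ -0.042735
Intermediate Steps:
m = -1/13 ≈ -0.076923
w = -20
((0 + w)/(-36))*m = ((0 - 20)/(-36))*(-1/13) = -1/36*(-20)*(-1/13) = (5/9)*(-1/13) = -5/117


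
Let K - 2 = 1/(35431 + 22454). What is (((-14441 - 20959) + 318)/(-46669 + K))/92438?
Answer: 1015360785/124852276449386 ≈ 8.1325e-6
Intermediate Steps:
K = 115771/57885 (K = 2 + 1/(35431 + 22454) = 2 + 1/57885 = 115771/57885 ≈ 2.0000)
(((-14441 - 20959) + 318)/(-46669 + K))/92438 = (((-14441 - 20959) + 318)/(-46669 + 115771/57885))/92438 = ((-35400 + 318)/(-2701319294/57885))*(1/92438) = -35082*(-57885/2701319294)*(1/92438) = (1015360785/1350659647)*(1/92438) = 1015360785/124852276449386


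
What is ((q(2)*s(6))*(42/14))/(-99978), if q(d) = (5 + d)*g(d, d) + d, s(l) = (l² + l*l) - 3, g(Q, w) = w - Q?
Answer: -69/16663 ≈ -0.0041409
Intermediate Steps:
s(l) = -3 + 2*l² (s(l) = (l² + l²) - 3 = 2*l² - 3 = -3 + 2*l²)
q(d) = d (q(d) = (5 + d)*(d - d) + d = (5 + d)*0 + d = 0 + d = d)
((q(2)*s(6))*(42/14))/(-99978) = ((2*(-3 + 2*6²))*(42/14))/(-99978) = ((2*(-3 + 2*36))*(42*(1/14)))*(-1/99978) = ((2*(-3 + 72))*3)*(-1/99978) = ((2*69)*3)*(-1/99978) = (138*3)*(-1/99978) = 414*(-1/99978) = -69/16663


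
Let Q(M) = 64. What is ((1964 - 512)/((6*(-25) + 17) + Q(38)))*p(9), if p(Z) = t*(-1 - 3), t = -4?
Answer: -7744/23 ≈ -336.70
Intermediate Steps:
p(Z) = 16 (p(Z) = -4*(-1 - 3) = -4*(-4) = 16)
((1964 - 512)/((6*(-25) + 17) + Q(38)))*p(9) = ((1964 - 512)/((6*(-25) + 17) + 64))*16 = (1452/((-150 + 17) + 64))*16 = (1452/(-133 + 64))*16 = (1452/(-69))*16 = (1452*(-1/69))*16 = -484/23*16 = -7744/23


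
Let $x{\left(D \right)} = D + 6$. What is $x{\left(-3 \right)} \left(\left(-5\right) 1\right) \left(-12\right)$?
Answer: $180$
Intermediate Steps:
$x{\left(D \right)} = 6 + D$
$x{\left(-3 \right)} \left(\left(-5\right) 1\right) \left(-12\right) = \left(6 - 3\right) \left(\left(-5\right) 1\right) \left(-12\right) = 3 \left(-5\right) \left(-12\right) = \left(-15\right) \left(-12\right) = 180$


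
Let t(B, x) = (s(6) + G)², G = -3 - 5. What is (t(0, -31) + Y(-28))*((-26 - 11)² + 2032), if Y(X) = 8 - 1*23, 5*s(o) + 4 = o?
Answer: 3635669/25 ≈ 1.4543e+5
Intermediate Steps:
s(o) = -⅘ + o/5
G = -8
Y(X) = -15 (Y(X) = 8 - 23 = -15)
t(B, x) = 1444/25 (t(B, x) = ((-⅘ + (⅕)*6) - 8)² = ((-⅘ + 6/5) - 8)² = (⅖ - 8)² = (-38/5)² = 1444/25)
(t(0, -31) + Y(-28))*((-26 - 11)² + 2032) = (1444/25 - 15)*((-26 - 11)² + 2032) = 1069*((-37)² + 2032)/25 = 1069*(1369 + 2032)/25 = (1069/25)*3401 = 3635669/25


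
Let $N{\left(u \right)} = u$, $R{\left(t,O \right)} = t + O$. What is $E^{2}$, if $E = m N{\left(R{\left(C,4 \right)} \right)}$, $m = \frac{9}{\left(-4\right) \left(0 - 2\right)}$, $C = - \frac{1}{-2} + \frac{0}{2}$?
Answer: $\frac{6561}{256} \approx 25.629$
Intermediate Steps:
$C = \frac{1}{2}$ ($C = \left(-1\right) \left(- \frac{1}{2}\right) + 0 \cdot \frac{1}{2} = \frac{1}{2} + 0 = \frac{1}{2} \approx 0.5$)
$R{\left(t,O \right)} = O + t$
$m = \frac{9}{8}$ ($m = \frac{9}{\left(-4\right) \left(-2\right)} = \frac{9}{8} \approx 1.125$)
$E = \frac{81}{16}$ ($E = \frac{9 \left(4 + \frac{1}{2}\right)}{8} = \frac{9}{8} \cdot \frac{9}{2} = \frac{81}{16} \approx 5.0625$)
$E^{2} = \left(\frac{81}{16}\right)^{2} = \frac{6561}{256}$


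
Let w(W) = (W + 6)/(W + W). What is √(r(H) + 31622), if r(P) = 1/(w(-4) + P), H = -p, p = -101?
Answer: √5135699010/403 ≈ 177.83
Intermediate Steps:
w(W) = (6 + W)/(2*W) (w(W) = (6 + W)/((2*W)) = (6 + W)*(1/(2*W)) = (6 + W)/(2*W))
H = 101 (H = -1*(-101) = 101)
r(P) = 1/(-¼ + P) (r(P) = 1/((½)*(6 - 4)/(-4) + P) = 1/((½)*(-¼)*2 + P) = 1/(-¼ + P))
√(r(H) + 31622) = √(4/(-1 + 4*101) + 31622) = √(4/(-1 + 404) + 31622) = √(4/403 + 31622) = √(12743670/403) = √5135699010/403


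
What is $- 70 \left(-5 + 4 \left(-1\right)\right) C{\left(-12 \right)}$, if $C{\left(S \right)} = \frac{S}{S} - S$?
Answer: $8190$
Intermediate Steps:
$C{\left(S \right)} = 1 - S$
$- 70 \left(-5 + 4 \left(-1\right)\right) C{\left(-12 \right)} = - 70 \left(-5 + 4 \left(-1\right)\right) \left(1 - -12\right) = - 70 \left(-5 - 4\right) \left(1 + 12\right) = \left(-70\right) \left(-9\right) 13 = 630 \cdot 13 = 8190$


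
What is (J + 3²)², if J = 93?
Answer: 10404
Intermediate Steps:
(J + 3²)² = (93 + 3²)² = (93 + 9)² = 102² = 10404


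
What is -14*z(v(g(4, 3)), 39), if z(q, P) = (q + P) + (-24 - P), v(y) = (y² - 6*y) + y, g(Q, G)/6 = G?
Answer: -2940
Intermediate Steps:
g(Q, G) = 6*G
v(y) = y² - 5*y
z(q, P) = -24 + q (z(q, P) = (P + q) + (-24 - P) = -24 + q)
-14*z(v(g(4, 3)), 39) = -14*(-24 + (6*3)*(-5 + 6*3)) = -14*(-24 + 18*(-5 + 18)) = -14*(-24 + 18*13) = -14*(-24 + 234) = -14*210 = -2940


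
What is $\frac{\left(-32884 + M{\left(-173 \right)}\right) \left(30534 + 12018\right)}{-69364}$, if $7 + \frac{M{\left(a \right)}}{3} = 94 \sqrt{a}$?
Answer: $\frac{350043390}{17341} - \frac{2999916 i \sqrt{173}}{17341} \approx 20186.0 - 2275.4 i$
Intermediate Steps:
$M{\left(a \right)} = -21 + 282 \sqrt{a}$ ($M{\left(a \right)} = -21 + 3 \cdot 94 \sqrt{a} = -21 + 282 \sqrt{a}$)
$\frac{\left(-32884 + M{\left(-173 \right)}\right) \left(30534 + 12018\right)}{-69364} = \frac{\left(-32884 - \left(21 - 282 \sqrt{-173}\right)\right) \left(30534 + 12018\right)}{-69364} = \left(-32884 - \left(21 - 282 i \sqrt{173}\right)\right) 42552 \left(- \frac{1}{69364}\right) = \left(-32905 + 282 i \sqrt{173}\right) 42552 \left(- \frac{1}{69364}\right) = \left(-1400173560 + 11999664 i \sqrt{173}\right) \left(- \frac{1}{69364}\right) = \frac{350043390}{17341} - \frac{2999916 i \sqrt{173}}{17341}$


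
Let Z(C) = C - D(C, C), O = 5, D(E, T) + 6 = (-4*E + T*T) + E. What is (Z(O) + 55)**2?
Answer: 3136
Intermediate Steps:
D(E, T) = -6 + T**2 - 3*E (D(E, T) = -6 + ((-4*E + T*T) + E) = -6 + ((-4*E + T**2) + E) = -6 + ((T**2 - 4*E) + E) = -6 + (T**2 - 3*E) = -6 + T**2 - 3*E)
Z(C) = 6 - C**2 + 4*C (Z(C) = C - (-6 + C**2 - 3*C) = C + (6 - C**2 + 3*C) = 6 - C**2 + 4*C)
(Z(O) + 55)**2 = ((6 - 1*5**2 + 4*5) + 55)**2 = ((6 - 1*25 + 20) + 55)**2 = ((6 - 25 + 20) + 55)**2 = (1 + 55)**2 = 56**2 = 3136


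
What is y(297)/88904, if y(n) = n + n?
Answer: 297/44452 ≈ 0.0066814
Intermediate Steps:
y(n) = 2*n
y(297)/88904 = (2*297)/88904 = 594*(1/88904) = 297/44452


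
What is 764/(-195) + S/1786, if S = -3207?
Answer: -1989869/348270 ≈ -5.7136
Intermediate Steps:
764/(-195) + S/1786 = 764/(-195) - 3207/1786 = 764*(-1/195) - 3207*1/1786 = -764/195 - 3207/1786 = -1989869/348270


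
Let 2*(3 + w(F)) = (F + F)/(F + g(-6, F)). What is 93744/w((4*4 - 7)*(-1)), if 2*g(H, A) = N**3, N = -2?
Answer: -203112/5 ≈ -40622.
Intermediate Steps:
g(H, A) = -4 (g(H, A) = (1/2)*(-2)**3 = (1/2)*(-8) = -4)
w(F) = -3 + F/(-4 + F) (w(F) = -3 + ((F + F)/(F - 4))/2 = -3 + ((2*F)/(-4 + F))/2 = -3 + (2*F/(-4 + F))/2 = -3 + F/(-4 + F))
93744/w((4*4 - 7)*(-1)) = 93744/((2*(6 - (4*4 - 7)*(-1))/(-4 + (4*4 - 7)*(-1)))) = 93744/((2*(6 - (16 - 7)*(-1))/(-4 + (16 - 7)*(-1)))) = 93744/((2*(6 - 9*(-1))/(-4 + 9*(-1)))) = 93744/((2*(6 - 1*(-9))/(-4 - 9))) = 93744/((2*(6 + 9)/(-13))) = 93744/((2*(-1/13)*15)) = 93744/(-30/13) = 93744*(-13/30) = -203112/5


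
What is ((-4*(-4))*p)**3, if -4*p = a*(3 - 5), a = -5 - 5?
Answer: -512000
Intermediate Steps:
a = -10
p = -5 (p = -(-5)*(3 - 5)/2 = -(-5)*(-2)/2 = -1/4*20 = -5)
((-4*(-4))*p)**3 = (-4*(-4)*(-5))**3 = (16*(-5))**3 = (-80)**3 = -512000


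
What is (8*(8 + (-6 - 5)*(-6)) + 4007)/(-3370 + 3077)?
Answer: -4599/293 ≈ -15.696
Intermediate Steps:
(8*(8 + (-6 - 5)*(-6)) + 4007)/(-3370 + 3077) = (8*(8 - 11*(-6)) + 4007)/(-293) = (8*(8 + 66) + 4007)*(-1/293) = (8*74 + 4007)*(-1/293) = (592 + 4007)*(-1/293) = 4599*(-1/293) = -4599/293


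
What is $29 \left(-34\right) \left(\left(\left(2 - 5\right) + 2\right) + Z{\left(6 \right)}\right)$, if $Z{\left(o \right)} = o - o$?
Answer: $986$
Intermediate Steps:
$Z{\left(o \right)} = 0$
$29 \left(-34\right) \left(\left(\left(2 - 5\right) + 2\right) + Z{\left(6 \right)}\right) = 29 \left(-34\right) \left(\left(\left(2 - 5\right) + 2\right) + 0\right) = - 986 \left(\left(-3 + 2\right) + 0\right) = - 986 \left(-1 + 0\right) = \left(-986\right) \left(-1\right) = 986$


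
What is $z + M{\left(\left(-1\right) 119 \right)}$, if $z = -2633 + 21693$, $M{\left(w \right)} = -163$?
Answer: $18897$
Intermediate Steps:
$z = 19060$
$z + M{\left(\left(-1\right) 119 \right)} = 19060 - 163 = 18897$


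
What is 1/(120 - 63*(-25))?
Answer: 1/1695 ≈ 0.00058997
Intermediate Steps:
1/(120 - 63*(-25)) = 1/(120 + 1575) = 1/1695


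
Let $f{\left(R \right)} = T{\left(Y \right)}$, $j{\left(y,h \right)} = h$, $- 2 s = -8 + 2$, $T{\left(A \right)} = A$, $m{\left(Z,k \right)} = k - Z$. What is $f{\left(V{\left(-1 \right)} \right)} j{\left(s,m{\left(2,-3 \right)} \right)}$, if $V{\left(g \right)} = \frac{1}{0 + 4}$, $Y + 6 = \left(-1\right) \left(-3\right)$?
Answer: $15$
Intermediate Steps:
$Y = -3$ ($Y = -6 - -3 = -6 + 3 = -3$)
$s = 3$ ($s = - \frac{-8 + 2}{2} = \left(- \frac{1}{2}\right) \left(-6\right) = 3$)
$V{\left(g \right)} = \frac{1}{4}$
$f{\left(R \right)} = -3$
$f{\left(V{\left(-1 \right)} \right)} j{\left(s,m{\left(2,-3 \right)} \right)} = - 3 \left(-3 - 2\right) = \left(-3\right) \left(-5\right) = 15$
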